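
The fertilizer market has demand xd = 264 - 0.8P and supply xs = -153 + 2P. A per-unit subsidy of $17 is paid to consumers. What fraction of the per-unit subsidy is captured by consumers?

Pre-subsidy: 264 - 0.8P = -153 + 2P gives P* = 2085/14, x* = 1014/7.
With the rebate, buyers effectively pay Pb = Ps − 17, where Ps is the price sellers receive.
Demand in terms of Ps becomes xd = 264 − 0.8(Ps − 17) = 277.6 - 0.8Ps. Setting this equal to supply: 277.6 - 0.8Ps = -153 + 2Ps, so Ps = 2153/14.
Buyers pay Pb = 2153/14 − 17 = 1915/14; x' = -153 + 2·(2153/14) = 1082/7.
Buyers' price falls by P* − Pb = 2085/14 − 1915/14 = 85/7; sellers' price rises by Ps − P* = 2153/14 − 2085/14 = 34/7.
So consumers capture (85/7)/17 = 5/7 of each unit of subsidy.

Consumer share = 5/7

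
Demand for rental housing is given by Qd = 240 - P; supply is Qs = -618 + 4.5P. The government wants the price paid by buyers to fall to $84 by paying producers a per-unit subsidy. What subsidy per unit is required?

Required subsidy s = $88 per unit

At a buyer price of 84, quantity demanded is 240 − 1·84 = 156.
Sellers supply 156 only when they receive Ps with -618 + 4.5·Ps = 156, i.e. Ps = 172.
s = Ps − Pb = 172 − 84 = 88.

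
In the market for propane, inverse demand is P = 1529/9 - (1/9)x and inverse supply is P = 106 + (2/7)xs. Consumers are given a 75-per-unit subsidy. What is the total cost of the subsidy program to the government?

Government cost = 26250

Pre-subsidy: 1529/9 - (1/9)x = 106 + (2/7)x gives x* = 161 and P* = 152.
With the rebate, buyers effectively pay Pb = Ps − 75, where Ps is the price sellers receive.
On the curves, Pb = 1529/9 - (1/9)x and Ps = 106 + (2/7)x; the wedge Ps − Pb = 75 gives 106 + (2/7)x − (1529/9 - (1/9)x) = 75, so x' = 350.
Then Pb = 1529/9 − (1/9)·350 = 131 and Ps = 106 + (2/7)·350 = 206.
Government outlay = subsidy × quantity = 75 × 350 = 26250.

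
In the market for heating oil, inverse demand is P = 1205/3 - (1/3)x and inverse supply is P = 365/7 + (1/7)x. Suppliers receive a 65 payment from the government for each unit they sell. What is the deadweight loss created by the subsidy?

Deadweight loss = 4436.25

Pre-subsidy: 1205/3 - (1/3)x = 365/7 + (1/7)x gives x* = 734 and P* = 157.
With the subsidy, sellers receive Ps = Pb + 65 for each unit, where Pb is the price buyers pay.
On the curves, Pb = 1205/3 - (1/3)x and Ps = 365/7 + (1/7)x; the wedge Ps − Pb = 65 gives 365/7 + (1/7)x − (1205/3 - (1/3)x) = 65, so x' = 870.5.
Then Pb = 1205/3 − (1/3)·870.5 = 111.5 and Ps = 365/7 + (1/7)·870.5 = 176.5.
The subsidy expands output by 870.5 − 734 = 136.5 past the efficient level; on those units the gap between marginal cost and willingness to pay runs from 0 up to 65.
DWL = ½ × 65 × 136.5 = 4436.25.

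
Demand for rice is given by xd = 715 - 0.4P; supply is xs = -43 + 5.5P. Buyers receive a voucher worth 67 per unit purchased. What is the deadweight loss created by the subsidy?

Deadweight loss = 49379/59

Pre-subsidy: 715 - 0.4P = -43 + 5.5P gives P* = 7580/59, x* = 39153/59.
With the rebate, buyers effectively pay Pb = Ps − 67, where Ps is the price sellers receive.
Demand in terms of Ps becomes xd = 715 − 0.4(Ps − 67) = 741.8 - 0.4Ps. Setting this equal to supply: 741.8 - 0.4Ps = -43 + 5.5Ps, so Ps = 7848/59.
Buyers pay Pb = 7848/59 − 67 = 3895/59; x' = -43 + 5.5·(7848/59) = 40627/59.
The subsidy expands output by 40627/59 − 39153/59 = 1474/59 past the efficient level; on those units the gap between marginal cost and willingness to pay runs from 0 up to 67.
DWL = ½ × 67 × 1474/59 = 49379/59.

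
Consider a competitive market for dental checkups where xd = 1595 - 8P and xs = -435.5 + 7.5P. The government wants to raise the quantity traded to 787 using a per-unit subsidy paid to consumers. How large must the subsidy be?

Required subsidy s = 62 per unit

At x = 787, invert demand for the buyer price: Pb = (1595 − 787)/8 = 101; invert supply for the seller price: Ps = (787 − (-435.5))/7.5 = 163.
The subsidy must fill the gap: s = Ps − Pb = 163 − 101 = 62.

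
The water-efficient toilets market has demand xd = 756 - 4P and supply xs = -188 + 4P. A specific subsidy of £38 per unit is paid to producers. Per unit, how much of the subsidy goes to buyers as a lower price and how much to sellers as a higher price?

Buyers gain £19 per unit; sellers gain £19 per unit

Pre-subsidy: 756 - 4P = -188 + 4P gives P* = 118, x* = 284.
With the subsidy, sellers receive Ps = Pb + 38 for each unit, where Pb is the price buyers pay.
Supply in terms of Pb becomes xs = -188 + 4(Pb + 38) = -36 + 4Pb. Setting this equal to demand: 756 - 4Pb = -36 + 4Pb, so Pb = 99.
Sellers receive Ps = 99 + 38 = 137; x' = 756 − 4·99 = 360.
Buyers' price falls by P* − Pb = 118 − 99 = 19; sellers' price rises by Ps − P* = 137 − 118 = 19.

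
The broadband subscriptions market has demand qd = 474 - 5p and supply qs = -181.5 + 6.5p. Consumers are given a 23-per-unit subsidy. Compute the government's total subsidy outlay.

Government cost = 5842

Pre-subsidy: 474 - 5p = -181.5 + 6.5p gives p* = 57, q* = 189.
With the rebate, buyers effectively pay pb = ps − 23, where ps is the price sellers receive.
Demand in terms of ps becomes qd = 474 − 5(ps − 23) = 589 - 5ps. Setting this equal to supply: 589 - 5ps = -181.5 + 6.5ps, so ps = 67.
Buyers pay pb = 67 − 23 = 44; q' = -181.5 + 6.5·67 = 254.
Government outlay = subsidy × quantity = 23 × 254 = 5842.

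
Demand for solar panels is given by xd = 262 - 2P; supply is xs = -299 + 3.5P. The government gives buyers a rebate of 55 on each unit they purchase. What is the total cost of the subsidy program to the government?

Government cost = 7040

Pre-subsidy: 262 - 2P = -299 + 3.5P gives P* = 102, x* = 58.
With the rebate, buyers effectively pay Pb = Ps − 55, where Ps is the price sellers receive.
Demand in terms of Ps becomes xd = 262 − 2(Ps − 55) = 372 - 2Ps. Setting this equal to supply: 372 - 2Ps = -299 + 3.5Ps, so Ps = 122.
Buyers pay Pb = 122 − 55 = 67; x' = -299 + 3.5·122 = 128.
Government outlay = subsidy × quantity = 55 × 128 = 7040.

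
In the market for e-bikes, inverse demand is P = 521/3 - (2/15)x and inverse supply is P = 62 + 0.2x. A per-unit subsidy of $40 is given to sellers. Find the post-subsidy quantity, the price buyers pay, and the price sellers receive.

Pre-subsidy: 521/3 - (2/15)x = 62 + 0.2x gives x* = 335 and P* = 129.
With the subsidy, sellers receive Ps = Pb + 40 for each unit, where Pb is the price buyers pay.
On the curves, Pb = 521/3 - (2/15)x and Ps = 62 + 0.2x; the wedge Ps − Pb = 40 gives 62 + 0.2x − (521/3 - (2/15)x) = 40, so x' = 455.
Then Pb = 521/3 − (2/15)·455 = 113 and Ps = 62 + 0.2·455 = 153.

x' = 455; buyers pay $113; sellers receive $153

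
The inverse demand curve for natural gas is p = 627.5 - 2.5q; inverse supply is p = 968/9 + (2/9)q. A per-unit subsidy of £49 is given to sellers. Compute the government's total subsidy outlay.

Pre-subsidy: 627.5 - 2.5q = 968/9 + (2/9)q gives q* = 191 and p* = 150.
With the subsidy, sellers receive ps = pb + 49 for each unit, where pb is the price buyers pay.
On the curves, pb = 627.5 - 2.5q and ps = 968/9 + (2/9)q; the wedge ps − pb = 49 gives 968/9 + (2/9)q − (627.5 - 2.5q) = 49, so q' = 209.
Then pb = 627.5 − 2.5·209 = 105 and ps = 968/9 + (2/9)·209 = 154.
Government outlay = subsidy × quantity = 49 × 209 = 10241.

Government cost = £10241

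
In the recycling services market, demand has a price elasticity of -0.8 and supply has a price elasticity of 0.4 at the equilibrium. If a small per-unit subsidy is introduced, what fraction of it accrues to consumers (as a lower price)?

Consumer share = 1/3

For a small subsidy around the equilibrium, the benefit split depends on the relative slopes, which at a point are proportional to the elasticities.
Buyer share = εs/(εs + |εd|) = 0.4/(0.4 + 0.8) = 1/3; seller share = |εd|/(εs + |εd|) = 2/3.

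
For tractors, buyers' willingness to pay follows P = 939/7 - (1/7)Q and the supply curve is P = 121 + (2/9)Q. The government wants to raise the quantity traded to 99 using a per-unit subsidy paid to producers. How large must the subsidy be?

Required subsidy s = 23 per unit

At Q = 99, from the demand curve buyers pay Pb = 939/7 − (1/7)·99 = 120; from the supply curve sellers need Ps = 121 + (2/9)·99 = 143.
The subsidy must fill the gap: s = Ps − Pb = 143 − 120 = 23.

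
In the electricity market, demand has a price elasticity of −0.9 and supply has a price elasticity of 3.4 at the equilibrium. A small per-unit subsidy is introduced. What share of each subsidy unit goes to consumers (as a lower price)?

For a small subsidy around the equilibrium, the benefit split depends on the relative slopes, which at a point are proportional to the elasticities.
Buyer share = εs/(εs + |εd|) = 3.4/(3.4 + 0.9) = 34/43; seller share = |εd|/(εs + |εd|) = 9/43.

Consumer share = 34/43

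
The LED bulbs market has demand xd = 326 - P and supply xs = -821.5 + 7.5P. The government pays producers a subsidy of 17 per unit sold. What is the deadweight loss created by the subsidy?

Deadweight loss = 127.5

Pre-subsidy: 326 - P = -821.5 + 7.5P gives P* = 135, x* = 191.
With the subsidy, sellers receive Ps = Pb + 17 for each unit, where Pb is the price buyers pay.
Supply in terms of Pb becomes xs = -821.5 + 7.5(Pb + 17) = -694 + 7.5Pb. Setting this equal to demand: 326 - Pb = -694 + 7.5Pb, so Pb = 120.
Sellers receive Ps = 120 + 17 = 137; x' = 326 − 1·120 = 206.
The subsidy expands output by 206 − 191 = 15 past the efficient level; on those units the gap between marginal cost and willingness to pay runs from 0 up to 17.
DWL = ½ × 17 × 15 = 127.5.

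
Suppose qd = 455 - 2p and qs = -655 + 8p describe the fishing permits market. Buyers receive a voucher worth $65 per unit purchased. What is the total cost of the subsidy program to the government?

Pre-subsidy: 455 - 2p = -655 + 8p gives p* = 111, q* = 233.
With the rebate, buyers effectively pay pb = ps − 65, where ps is the price sellers receive.
Demand in terms of ps becomes qd = 455 − 2(ps − 65) = 585 - 2ps. Setting this equal to supply: 585 - 2ps = -655 + 8ps, so ps = 124.
Buyers pay pb = 124 − 65 = 59; q' = -655 + 8·124 = 337.
Government outlay = subsidy × quantity = 65 × 337 = 21905.

Government cost = $21905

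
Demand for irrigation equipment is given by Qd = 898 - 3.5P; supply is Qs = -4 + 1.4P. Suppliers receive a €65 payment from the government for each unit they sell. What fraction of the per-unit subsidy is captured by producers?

Pre-subsidy: 898 - 3.5P = -4 + 1.4P gives P* = 9020/49, Q* = 1776/7.
With the subsidy, sellers receive Ps = Pb + 65 for each unit, where Pb is the price buyers pay.
Supply in terms of Pb becomes Qs = -4 + 1.4(Pb + 65) = 87 + 1.4Pb. Setting this equal to demand: 898 - 3.5Pb = 87 + 1.4Pb, so Pb = 8110/49.
Sellers receive Ps = 8110/49 + 65 = 11295/49; Q' = 898 − 3.5·(8110/49) = 2231/7.
Buyers' price falls by P* − Pb = 9020/49 − 8110/49 = 130/7; sellers' price rises by Ps − P* = 11295/49 − 9020/49 = 325/7.
So producers capture (325/7)/65 = 5/7 of each unit of subsidy.

Producer share = 5/7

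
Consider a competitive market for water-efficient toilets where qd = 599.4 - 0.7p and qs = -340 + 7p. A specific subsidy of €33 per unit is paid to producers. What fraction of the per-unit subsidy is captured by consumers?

Consumer share = 10/11

Pre-subsidy: 599.4 - 0.7p = -340 + 7p gives p* = 122, q* = 514.
With the subsidy, sellers receive ps = pb + 33 for each unit, where pb is the price buyers pay.
Supply in terms of pb becomes qs = -340 + 7(pb + 33) = -109 + 7pb. Setting this equal to demand: 599.4 - 0.7pb = -109 + 7pb, so pb = 92.
Sellers receive ps = 92 + 33 = 125; q' = 599.4 − 0.7·92 = 535.
Buyers' price falls by p* − pb = 122 − 92 = 30; sellers' price rises by ps − p* = 125 − 122 = 3.
So consumers capture 30/33 = 10/11 of each unit of subsidy.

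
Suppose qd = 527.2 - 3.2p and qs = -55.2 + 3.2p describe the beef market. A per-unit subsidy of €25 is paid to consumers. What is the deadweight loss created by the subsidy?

Pre-subsidy: 527.2 - 3.2p = -55.2 + 3.2p gives p* = 91, q* = 236.
With the rebate, buyers effectively pay pb = ps − 25, where ps is the price sellers receive.
Demand in terms of ps becomes qd = 527.2 − 3.2(ps − 25) = 607.2 - 3.2ps. Setting this equal to supply: 607.2 - 3.2ps = -55.2 + 3.2ps, so ps = 103.5.
Buyers pay pb = 103.5 − 25 = 78.5; q' = -55.2 + 3.2·103.5 = 276.
The subsidy expands output by 276 − 236 = 40 past the efficient level; on those units the gap between marginal cost and willingness to pay runs from 0 up to 25.
DWL = ½ × 25 × 40 = 500.

Deadweight loss = €500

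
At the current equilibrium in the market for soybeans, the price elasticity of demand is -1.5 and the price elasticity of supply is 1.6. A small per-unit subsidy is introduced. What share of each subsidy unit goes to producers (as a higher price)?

Producer share = 15/31

For a small subsidy around the equilibrium, the benefit split depends on the relative slopes, which at a point are proportional to the elasticities.
Buyer share = εs/(εs + |εd|) = 1.6/(1.6 + 1.5) = 16/31; seller share = |εd|/(εs + |εd|) = 15/31.
So producers capture 15/31 of the subsidy.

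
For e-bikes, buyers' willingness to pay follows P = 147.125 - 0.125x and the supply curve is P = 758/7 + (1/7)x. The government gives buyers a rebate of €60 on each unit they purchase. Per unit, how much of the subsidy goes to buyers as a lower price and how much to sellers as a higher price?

Pre-subsidy: 147.125 - 0.125x = 758/7 + (1/7)x gives x* = 145 and P* = 129.
With the rebate, buyers effectively pay Pb = Ps − 60, where Ps is the price sellers receive.
On the curves, Pb = 147.125 - 0.125x and Ps = 758/7 + (1/7)x; the wedge Ps − Pb = 60 gives 758/7 + (1/7)x − (147.125 - 0.125x) = 60, so x' = 369.
Then Pb = 147.125 − 0.125·369 = 101 and Ps = 758/7 + (1/7)·369 = 161.
Buyers' price falls by P* − Pb = 129 − 101 = 28; sellers' price rises by Ps − P* = 161 − 129 = 32.

Buyers gain €28 per unit; sellers gain €32 per unit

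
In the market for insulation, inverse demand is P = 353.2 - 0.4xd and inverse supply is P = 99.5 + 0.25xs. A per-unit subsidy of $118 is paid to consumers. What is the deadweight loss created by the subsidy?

Deadweight loss = 139240/13

Pre-subsidy: 353.2 - 0.4x = 99.5 + 0.25x gives x* = 5074/13 and P* = 2562/13.
With the rebate, buyers effectively pay Pb = Ps − 118, where Ps is the price sellers receive.
On the curves, Pb = 353.2 - 0.4x and Ps = 99.5 + 0.25x; the wedge Ps − Pb = 118 gives 99.5 + 0.25x − (353.2 - 0.4x) = 118, so x' = 7434/13.
Then Pb = 353.2 − 0.4·(7434/13) = 1618/13 and Ps = 99.5 + 0.25·(7434/13) = 3152/13.
The subsidy expands output by 7434/13 − 5074/13 = 2360/13 past the efficient level; on those units the gap between marginal cost and willingness to pay runs from 0 up to 118.
DWL = ½ × 118 × 2360/13 = 139240/13.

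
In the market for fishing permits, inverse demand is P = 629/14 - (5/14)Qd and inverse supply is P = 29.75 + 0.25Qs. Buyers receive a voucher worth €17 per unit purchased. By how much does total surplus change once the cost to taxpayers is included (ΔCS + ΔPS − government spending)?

Pre-subsidy: 629/14 - (5/14)Q = 29.75 + 0.25Q gives Q* = 25 and P* = 36.
With the rebate, buyers effectively pay Pb = Ps − 17, where Ps is the price sellers receive.
On the curves, Pb = 629/14 - (5/14)Q and Ps = 29.75 + 0.25Q; the wedge Ps − Pb = 17 gives 29.75 + 0.25Q − (629/14 - (5/14)Q) = 17, so Q' = 53.
Then Pb = 629/14 − (5/14)·53 = 26 and Ps = 29.75 + 0.25·53 = 43.
ΔCS = ½(25 + 53)(36 − 26) = 390; ΔPS = ½(25 + 53)(43 − 36) = 273.
Government spending = 17 × 53 = 901.
Net change = 390 + 273 − 901 = -238. The loss equals the DWL triangle ½·17·28.

Net change in total surplus = -€238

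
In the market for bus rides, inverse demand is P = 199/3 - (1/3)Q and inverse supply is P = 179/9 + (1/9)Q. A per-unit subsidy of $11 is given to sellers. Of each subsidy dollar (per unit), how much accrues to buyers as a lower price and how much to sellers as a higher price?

Buyers gain $8.25 per unit; sellers gain $2.75 per unit

Pre-subsidy: 199/3 - (1/3)Q = 179/9 + (1/9)Q gives Q* = 104.5 and P* = 31.5.
With the subsidy, sellers receive Ps = Pb + 11 for each unit, where Pb is the price buyers pay.
On the curves, Pb = 199/3 - (1/3)Q and Ps = 179/9 + (1/9)Q; the wedge Ps − Pb = 11 gives 179/9 + (1/9)Q − (199/3 - (1/3)Q) = 11, so Q' = 129.25.
Then Pb = 199/3 − (1/3)·129.25 = 23.25 and Ps = 179/9 + (1/9)·129.25 = 34.25.
Buyers' price falls by P* − Pb = 31.5 − 23.25 = 8.25; sellers' price rises by Ps − P* = 34.25 − 31.5 = 2.75.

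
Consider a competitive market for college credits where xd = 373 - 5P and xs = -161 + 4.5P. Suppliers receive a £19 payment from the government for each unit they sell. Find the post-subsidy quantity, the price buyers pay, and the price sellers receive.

x' = 2602/19; buyers pay 897/19; sellers receive 1258/19

Pre-subsidy: 373 - 5P = -161 + 4.5P gives P* = 1068/19, x* = 1747/19.
With the subsidy, sellers receive Ps = Pb + 19 for each unit, where Pb is the price buyers pay.
Supply in terms of Pb becomes xs = -161 + 4.5(Pb + 19) = -75.5 + 4.5Pb. Setting this equal to demand: 373 - 5Pb = -75.5 + 4.5Pb, so Pb = 897/19.
Sellers receive Ps = 897/19 + 19 = 1258/19; x' = 373 − 5·(897/19) = 2602/19.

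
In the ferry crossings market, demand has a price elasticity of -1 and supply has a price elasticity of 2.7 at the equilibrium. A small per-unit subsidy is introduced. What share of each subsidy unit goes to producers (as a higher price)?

Producer share = 10/37

For a small subsidy around the equilibrium, the benefit split depends on the relative slopes, which at a point are proportional to the elasticities.
Buyer share = εs/(εs + |εd|) = 2.7/(2.7 + 1) = 27/37; seller share = |εd|/(εs + |εd|) = 10/37.
So producers capture 10/37 of the subsidy.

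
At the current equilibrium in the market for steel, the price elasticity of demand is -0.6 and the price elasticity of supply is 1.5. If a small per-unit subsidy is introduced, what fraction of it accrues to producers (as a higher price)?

Producer share = 2/7

For a small subsidy around the equilibrium, the benefit split depends on the relative slopes, which at a point are proportional to the elasticities.
Buyer share = εs/(εs + |εd|) = 1.5/(1.5 + 0.6) = 5/7; seller share = |εd|/(εs + |εd|) = 2/7.
So producers capture 2/7 of the subsidy.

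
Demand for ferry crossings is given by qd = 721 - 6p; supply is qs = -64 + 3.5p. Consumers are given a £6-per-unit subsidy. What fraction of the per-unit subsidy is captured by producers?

Pre-subsidy: 721 - 6p = -64 + 3.5p gives p* = 1570/19, q* = 4279/19.
With the rebate, buyers effectively pay pb = ps − 6, where ps is the price sellers receive.
Demand in terms of ps becomes qd = 721 − 6(ps − 6) = 757 - 6ps. Setting this equal to supply: 757 - 6ps = -64 + 3.5ps, so ps = 1642/19.
Buyers pay pb = 1642/19 − 6 = 1528/19; q' = -64 + 3.5·(1642/19) = 4531/19.
Buyers' price falls by p* − pb = 1570/19 − 1528/19 = 42/19; sellers' price rises by ps − p* = 1642/19 − 1570/19 = 72/19.
So producers capture (72/19)/6 = 12/19 of each unit of subsidy.

Producer share = 12/19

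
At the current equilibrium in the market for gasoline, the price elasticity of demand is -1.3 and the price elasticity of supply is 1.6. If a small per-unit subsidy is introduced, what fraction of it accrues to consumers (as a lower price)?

Consumer share = 16/29

For a small subsidy around the equilibrium, the benefit split depends on the relative slopes, which at a point are proportional to the elasticities.
Buyer share = εs/(εs + |εd|) = 1.6/(1.6 + 1.3) = 16/29; seller share = |εd|/(εs + |εd|) = 13/29.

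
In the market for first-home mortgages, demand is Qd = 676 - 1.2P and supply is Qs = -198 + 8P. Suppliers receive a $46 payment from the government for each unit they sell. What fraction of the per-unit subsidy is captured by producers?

Producer share = 3/23

Pre-subsidy: 676 - 1.2P = -198 + 8P gives P* = 95, Q* = 562.
With the subsidy, sellers receive Ps = Pb + 46 for each unit, where Pb is the price buyers pay.
Supply in terms of Pb becomes Qs = -198 + 8(Pb + 46) = 170 + 8Pb. Setting this equal to demand: 676 - 1.2Pb = 170 + 8Pb, so Pb = 55.
Sellers receive Ps = 55 + 46 = 101; Q' = 676 − 1.2·55 = 610.
Buyers' price falls by P* − Pb = 95 − 55 = 40; sellers' price rises by Ps − P* = 101 − 95 = 6.
So producers capture 6/46 = 3/23 of each unit of subsidy.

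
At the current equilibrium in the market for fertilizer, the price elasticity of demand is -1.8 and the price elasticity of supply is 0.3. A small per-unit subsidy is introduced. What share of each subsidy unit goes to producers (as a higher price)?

For a small subsidy around the equilibrium, the benefit split depends on the relative slopes, which at a point are proportional to the elasticities.
Buyer share = εs/(εs + |εd|) = 0.3/(0.3 + 1.8) = 1/7; seller share = |εd|/(εs + |εd|) = 6/7.
So producers capture 6/7 of the subsidy.

Producer share = 6/7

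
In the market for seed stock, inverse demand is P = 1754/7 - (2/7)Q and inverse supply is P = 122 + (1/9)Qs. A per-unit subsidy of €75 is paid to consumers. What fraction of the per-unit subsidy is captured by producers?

Producer share = 0.28

Pre-subsidy: 1754/7 - (2/7)Q = 122 + (1/9)Q gives Q* = 324 and P* = 158.
With the rebate, buyers effectively pay Pb = Ps − 75, where Ps is the price sellers receive.
On the curves, Pb = 1754/7 - (2/7)Q and Ps = 122 + (1/9)Q; the wedge Ps − Pb = 75 gives 122 + (1/9)Q − (1754/7 - (2/7)Q) = 75, so Q' = 513.
Then Pb = 1754/7 − (2/7)·513 = 104 and Ps = 122 + (1/9)·513 = 179.
Buyers' price falls by P* − Pb = 158 − 104 = 54; sellers' price rises by Ps − P* = 179 − 158 = 21.
So producers capture 21/75 = 0.28 of each unit of subsidy.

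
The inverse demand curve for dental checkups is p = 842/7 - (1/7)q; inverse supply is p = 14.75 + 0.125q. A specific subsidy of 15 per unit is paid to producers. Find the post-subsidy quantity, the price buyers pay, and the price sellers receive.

q' = 450; buyers pay 56; sellers receive 71

Pre-subsidy: 842/7 - (1/7)q = 14.75 + 0.125q gives q* = 394 and p* = 64.
With the subsidy, sellers receive ps = pb + 15 for each unit, where pb is the price buyers pay.
On the curves, pb = 842/7 - (1/7)q and ps = 14.75 + 0.125q; the wedge ps − pb = 15 gives 14.75 + 0.125q − (842/7 - (1/7)q) = 15, so q' = 450.
Then pb = 842/7 − (1/7)·450 = 56 and ps = 14.75 + 0.125·450 = 71.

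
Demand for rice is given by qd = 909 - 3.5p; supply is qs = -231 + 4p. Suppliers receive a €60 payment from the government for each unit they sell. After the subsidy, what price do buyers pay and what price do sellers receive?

Buyers pay €120; sellers receive €180

Pre-subsidy: 909 - 3.5p = -231 + 4p gives p* = 152, q* = 377.
With the subsidy, sellers receive ps = pb + 60 for each unit, where pb is the price buyers pay.
Supply in terms of pb becomes qs = -231 + 4(pb + 60) = 9 + 4pb. Setting this equal to demand: 909 - 3.5pb = 9 + 4pb, so pb = 120.
Sellers receive ps = 120 + 60 = 180; q' = 909 − 3.5·120 = 489.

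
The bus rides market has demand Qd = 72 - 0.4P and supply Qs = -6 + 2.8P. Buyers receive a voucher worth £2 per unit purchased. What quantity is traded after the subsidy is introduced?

Pre-subsidy: 72 - 0.4P = -6 + 2.8P gives P* = 24.375, Q* = 62.25.
With the rebate, buyers effectively pay Pb = Ps − 2, where Ps is the price sellers receive.
Demand in terms of Ps becomes Qd = 72 − 0.4(Ps − 2) = 72.8 - 0.4Ps. Setting this equal to supply: 72.8 - 0.4Ps = -6 + 2.8Ps, so Ps = 24.625.
Buyers pay Pb = 24.625 − 2 = 22.625; Q' = -6 + 2.8·24.625 = 62.95.

Q' = 62.95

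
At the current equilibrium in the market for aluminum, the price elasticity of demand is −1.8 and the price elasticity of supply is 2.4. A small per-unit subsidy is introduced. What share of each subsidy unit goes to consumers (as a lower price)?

For a small subsidy around the equilibrium, the benefit split depends on the relative slopes, which at a point are proportional to the elasticities.
Buyer share = εs/(εs + |εd|) = 2.4/(2.4 + 1.8) = 4/7; seller share = |εd|/(εs + |εd|) = 3/7.

Consumer share = 4/7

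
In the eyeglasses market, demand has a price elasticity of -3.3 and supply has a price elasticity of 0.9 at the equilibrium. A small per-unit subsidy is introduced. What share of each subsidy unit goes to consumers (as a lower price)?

For a small subsidy around the equilibrium, the benefit split depends on the relative slopes, which at a point are proportional to the elasticities.
Buyer share = εs/(εs + |εd|) = 0.9/(0.9 + 3.3) = 3/14; seller share = |εd|/(εs + |εd|) = 11/14.

Consumer share = 3/14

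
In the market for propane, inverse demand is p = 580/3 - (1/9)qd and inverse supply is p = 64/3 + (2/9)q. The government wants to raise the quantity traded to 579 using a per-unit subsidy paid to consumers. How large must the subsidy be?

Required subsidy s = 21 per unit

At q = 579, from the demand curve buyers pay pb = 580/3 − (1/9)·579 = 129; from the supply curve sellers need ps = 64/3 + (2/9)·579 = 150.
The subsidy must fill the gap: s = ps − pb = 150 − 129 = 21.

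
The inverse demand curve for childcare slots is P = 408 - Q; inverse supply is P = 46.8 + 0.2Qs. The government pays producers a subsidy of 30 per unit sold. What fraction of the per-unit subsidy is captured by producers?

Producer share = 1/6

Pre-subsidy: 408 - Q = 46.8 + 0.2Q gives Q* = 301 and P* = 107.
With the subsidy, sellers receive Ps = Pb + 30 for each unit, where Pb is the price buyers pay.
On the curves, Pb = 408 - Q and Ps = 46.8 + 0.2Q; the wedge Ps − Pb = 30 gives 46.8 + 0.2Q − (408 - Q) = 30, so Q' = 326.
Then Pb = 408 − 1·326 = 82 and Ps = 46.8 + 0.2·326 = 112.
Buyers' price falls by P* − Pb = 107 − 82 = 25; sellers' price rises by Ps − P* = 112 − 107 = 5.
So producers capture 5/30 = 1/6 of each unit of subsidy.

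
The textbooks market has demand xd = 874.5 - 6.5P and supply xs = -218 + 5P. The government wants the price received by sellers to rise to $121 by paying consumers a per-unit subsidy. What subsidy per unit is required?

Required subsidy s = $46 per unit

At a seller price of 121, quantity supplied is -218 + 5·121 = 387.
Buyers absorb 387 only when they pay Pb with 874.5 − 6.5·Pb = 387, i.e. Pb = 75.
s = Ps − Pb = 121 − 75 = 46.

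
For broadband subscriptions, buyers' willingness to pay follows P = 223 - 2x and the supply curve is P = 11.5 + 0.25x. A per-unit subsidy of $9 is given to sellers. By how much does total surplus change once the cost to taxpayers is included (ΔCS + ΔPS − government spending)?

Pre-subsidy: 223 - 2x = 11.5 + 0.25x gives x* = 94 and P* = 35.
With the subsidy, sellers receive Ps = Pb + 9 for each unit, where Pb is the price buyers pay.
On the curves, Pb = 223 - 2x and Ps = 11.5 + 0.25x; the wedge Ps − Pb = 9 gives 11.5 + 0.25x − (223 - 2x) = 9, so x' = 98.
Then Pb = 223 − 2·98 = 27 and Ps = 11.5 + 0.25·98 = 36.
ΔCS = ½(94 + 98)(35 − 27) = 768; ΔPS = ½(94 + 98)(36 − 35) = 96.
Government spending = 9 × 98 = 882.
Net change = 768 + 96 − 882 = -18. The loss equals the DWL triangle ½·9·4.

Net change in total surplus = -$18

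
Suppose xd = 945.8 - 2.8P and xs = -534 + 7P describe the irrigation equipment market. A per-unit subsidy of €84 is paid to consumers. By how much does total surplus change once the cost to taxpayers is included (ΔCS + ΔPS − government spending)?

Pre-subsidy: 945.8 - 2.8P = -534 + 7P gives P* = 151, x* = 523.
With the rebate, buyers effectively pay Pb = Ps − 84, where Ps is the price sellers receive.
Demand in terms of Ps becomes xd = 945.8 − 2.8(Ps − 84) = 1181 - 2.8Ps. Setting this equal to supply: 1181 - 2.8Ps = -534 + 7Ps, so Ps = 175.
Buyers pay Pb = 175 − 84 = 91; x' = -534 + 7·175 = 691.
ΔCS = ½(523 + 691)(151 − 91) = 36420; ΔPS = ½(523 + 691)(175 − 151) = 14568.
Government spending = 84 × 691 = 58044.
Net change = 36420 + 14568 − 58044 = -7056. The loss equals the DWL triangle ½·84·168.

Net change in total surplus = -€7056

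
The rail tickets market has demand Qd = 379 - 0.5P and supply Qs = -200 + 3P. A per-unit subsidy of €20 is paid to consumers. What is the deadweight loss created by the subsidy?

Pre-subsidy: 379 - 0.5P = -200 + 3P gives P* = 1158/7, Q* = 2074/7.
With the rebate, buyers effectively pay Pb = Ps − 20, where Ps is the price sellers receive.
Demand in terms of Ps becomes Qd = 379 − 0.5(Ps − 20) = 389 - 0.5Ps. Setting this equal to supply: 389 - 0.5Ps = -200 + 3Ps, so Ps = 1178/7.
Buyers pay Pb = 1178/7 − 20 = 1038/7; Q' = -200 + 3·(1178/7) = 2134/7.
The subsidy expands output by 2134/7 − 2074/7 = 60/7 past the efficient level; on those units the gap between marginal cost and willingness to pay runs from 0 up to 20.
DWL = ½ × 20 × 60/7 = 600/7.

Deadweight loss = 600/7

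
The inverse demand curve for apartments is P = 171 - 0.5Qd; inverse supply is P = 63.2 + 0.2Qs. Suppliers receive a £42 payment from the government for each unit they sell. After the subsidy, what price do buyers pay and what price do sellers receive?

Pre-subsidy: 171 - 0.5Q = 63.2 + 0.2Q gives Q* = 154 and P* = 94.
With the subsidy, sellers receive Ps = Pb + 42 for each unit, where Pb is the price buyers pay.
On the curves, Pb = 171 - 0.5Q and Ps = 63.2 + 0.2Q; the wedge Ps − Pb = 42 gives 63.2 + 0.2Q − (171 - 0.5Q) = 42, so Q' = 214.
Then Pb = 171 − 0.5·214 = 64 and Ps = 63.2 + 0.2·214 = 106.

Buyers pay £64; sellers receive £106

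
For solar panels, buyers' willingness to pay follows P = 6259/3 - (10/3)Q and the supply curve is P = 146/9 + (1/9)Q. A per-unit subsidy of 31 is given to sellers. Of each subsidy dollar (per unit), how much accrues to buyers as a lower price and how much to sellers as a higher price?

Buyers gain 30 per unit; sellers gain 1 per unit

Pre-subsidy: 6259/3 - (10/3)Q = 146/9 + (1/9)Q gives Q* = 601 and P* = 83.
With the subsidy, sellers receive Ps = Pb + 31 for each unit, where Pb is the price buyers pay.
On the curves, Pb = 6259/3 - (10/3)Q and Ps = 146/9 + (1/9)Q; the wedge Ps − Pb = 31 gives 146/9 + (1/9)Q − (6259/3 - (10/3)Q) = 31, so Q' = 610.
Then Pb = 6259/3 − (10/3)·610 = 53 and Ps = 146/9 + (1/9)·610 = 84.
Buyers' price falls by P* − Pb = 83 − 53 = 30; sellers' price rises by Ps − P* = 84 − 83 = 1.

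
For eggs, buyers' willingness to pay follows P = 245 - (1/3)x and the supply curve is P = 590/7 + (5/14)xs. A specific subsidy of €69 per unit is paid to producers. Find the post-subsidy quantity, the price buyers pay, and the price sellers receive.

x' = 9648/29; buyers pay 3889/29; sellers receive 5890/29

Pre-subsidy: 245 - (1/3)x = 590/7 + (5/14)x gives x* = 6750/29 and P* = 4855/29.
With the subsidy, sellers receive Ps = Pb + 69 for each unit, where Pb is the price buyers pay.
On the curves, Pb = 245 - (1/3)x and Ps = 590/7 + (5/14)x; the wedge Ps − Pb = 69 gives 590/7 + (5/14)x − (245 - (1/3)x) = 69, so x' = 9648/29.
Then Pb = 245 − (1/3)·(9648/29) = 3889/29 and Ps = 590/7 + (5/14)·(9648/29) = 5890/29.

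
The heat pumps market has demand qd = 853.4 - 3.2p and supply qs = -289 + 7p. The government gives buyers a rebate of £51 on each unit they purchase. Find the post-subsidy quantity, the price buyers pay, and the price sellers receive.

q' = 607; buyers pay £77; sellers receive £128

Pre-subsidy: 853.4 - 3.2p = -289 + 7p gives p* = 112, q* = 495.
With the rebate, buyers effectively pay pb = ps − 51, where ps is the price sellers receive.
Demand in terms of ps becomes qd = 853.4 − 3.2(ps − 51) = 1016.6 - 3.2ps. Setting this equal to supply: 1016.6 - 3.2ps = -289 + 7ps, so ps = 128.
Buyers pay pb = 128 − 51 = 77; q' = -289 + 7·128 = 607.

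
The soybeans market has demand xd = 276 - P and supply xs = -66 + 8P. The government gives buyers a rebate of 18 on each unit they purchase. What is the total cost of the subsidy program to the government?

Government cost = 4572

Pre-subsidy: 276 - P = -66 + 8P gives P* = 38, x* = 238.
With the rebate, buyers effectively pay Pb = Ps − 18, where Ps is the price sellers receive.
Demand in terms of Ps becomes xd = 276 − 1(Ps − 18) = 294 - Ps. Setting this equal to supply: 294 - Ps = -66 + 8Ps, so Ps = 40.
Buyers pay Pb = 40 − 18 = 22; x' = -66 + 8·40 = 254.
Government outlay = subsidy × quantity = 18 × 254 = 4572.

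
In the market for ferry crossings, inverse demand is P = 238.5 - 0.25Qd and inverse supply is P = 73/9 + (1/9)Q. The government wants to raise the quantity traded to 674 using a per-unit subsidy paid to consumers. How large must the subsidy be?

At Q = 674, from the demand curve buyers pay Pb = 238.5 − 0.25·674 = 70; from the supply curve sellers need Ps = 73/9 + (1/9)·674 = 83.
The subsidy must fill the gap: s = Ps − Pb = 83 − 70 = 13.

Required subsidy s = 13 per unit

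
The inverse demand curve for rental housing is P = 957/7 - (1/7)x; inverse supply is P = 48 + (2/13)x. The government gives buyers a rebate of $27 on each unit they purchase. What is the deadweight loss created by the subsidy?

Deadweight loss = $1228.5

Pre-subsidy: 957/7 - (1/7)x = 48 + (2/13)x gives x* = 299 and P* = 94.
With the rebate, buyers effectively pay Pb = Ps − 27, where Ps is the price sellers receive.
On the curves, Pb = 957/7 - (1/7)x and Ps = 48 + (2/13)x; the wedge Ps − Pb = 27 gives 48 + (2/13)x − (957/7 - (1/7)x) = 27, so x' = 390.
Then Pb = 957/7 − (1/7)·390 = 81 and Ps = 48 + (2/13)·390 = 108.
The subsidy expands output by 390 − 299 = 91 past the efficient level; on those units the gap between marginal cost and willingness to pay runs from 0 up to 27.
DWL = ½ × 27 × 91 = 1228.5.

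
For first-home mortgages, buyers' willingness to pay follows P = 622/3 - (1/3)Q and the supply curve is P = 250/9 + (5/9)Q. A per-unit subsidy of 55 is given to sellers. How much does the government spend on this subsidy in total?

Government cost = 14513.125

Pre-subsidy: 622/3 - (1/3)Q = 250/9 + (5/9)Q gives Q* = 202 and P* = 140.
With the subsidy, sellers receive Ps = Pb + 55 for each unit, where Pb is the price buyers pay.
On the curves, Pb = 622/3 - (1/3)Q and Ps = 250/9 + (5/9)Q; the wedge Ps − Pb = 55 gives 250/9 + (5/9)Q − (622/3 - (1/3)Q) = 55, so Q' = 263.875.
Then Pb = 622/3 − (1/3)·263.875 = 119.375 and Ps = 250/9 + (5/9)·263.875 = 174.375.
Government outlay = subsidy × quantity = 55 × 263.875 = 14513.125.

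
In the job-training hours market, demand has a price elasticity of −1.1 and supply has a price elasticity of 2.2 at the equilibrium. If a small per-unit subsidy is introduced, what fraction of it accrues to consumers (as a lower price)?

Consumer share = 2/3

For a small subsidy around the equilibrium, the benefit split depends on the relative slopes, which at a point are proportional to the elasticities.
Buyer share = εs/(εs + |εd|) = 2.2/(2.2 + 1.1) = 2/3; seller share = |εd|/(εs + |εd|) = 1/3.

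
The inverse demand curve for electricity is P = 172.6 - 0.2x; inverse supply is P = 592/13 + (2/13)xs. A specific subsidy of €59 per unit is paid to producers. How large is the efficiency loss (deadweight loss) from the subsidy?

Deadweight loss = 226265/46

Pre-subsidy: 172.6 - 0.2x = 592/13 + (2/13)x gives x* = 8259/23 and P* = 2318/23.
With the subsidy, sellers receive Ps = Pb + 59 for each unit, where Pb is the price buyers pay.
On the curves, Pb = 172.6 - 0.2x and Ps = 592/13 + (2/13)x; the wedge Ps − Pb = 59 gives 592/13 + (2/13)x − (172.6 - 0.2x) = 59, so x' = 12094/23.
Then Pb = 172.6 − 0.2·(12094/23) = 1551/23 and Ps = 592/13 + (2/13)·(12094/23) = 2908/23.
The subsidy expands output by 12094/23 − 8259/23 = 3835/23 past the efficient level; on those units the gap between marginal cost and willingness to pay runs from 0 up to 59.
DWL = ½ × 59 × 3835/23 = 226265/46.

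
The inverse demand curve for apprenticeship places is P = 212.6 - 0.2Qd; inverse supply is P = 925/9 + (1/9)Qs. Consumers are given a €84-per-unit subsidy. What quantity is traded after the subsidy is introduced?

Q' = 623

Pre-subsidy: 212.6 - 0.2Q = 925/9 + (1/9)Q gives Q* = 353 and P* = 142.
With the rebate, buyers effectively pay Pb = Ps − 84, where Ps is the price sellers receive.
On the curves, Pb = 212.6 - 0.2Q and Ps = 925/9 + (1/9)Q; the wedge Ps − Pb = 84 gives 925/9 + (1/9)Q − (212.6 - 0.2Q) = 84, so Q' = 623.
Then Pb = 212.6 − 0.2·623 = 88 and Ps = 925/9 + (1/9)·623 = 172.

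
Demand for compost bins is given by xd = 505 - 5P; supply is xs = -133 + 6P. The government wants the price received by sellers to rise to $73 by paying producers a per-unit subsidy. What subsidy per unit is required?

At a seller price of 73, quantity supplied is -133 + 6·73 = 305.
Buyers absorb 305 only when they pay Pb with 505 − 5·Pb = 305, i.e. Pb = 40.
s = Ps − Pb = 73 − 40 = 33.

Required subsidy s = $33 per unit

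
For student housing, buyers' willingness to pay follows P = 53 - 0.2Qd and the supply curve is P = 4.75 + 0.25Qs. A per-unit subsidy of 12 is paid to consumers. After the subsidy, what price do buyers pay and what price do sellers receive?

Buyers pay 236/9; sellers receive 344/9

Pre-subsidy: 53 - 0.2Q = 4.75 + 0.25Q gives Q* = 965/9 and P* = 284/9.
With the rebate, buyers effectively pay Pb = Ps − 12, where Ps is the price sellers receive.
On the curves, Pb = 53 - 0.2Q and Ps = 4.75 + 0.25Q; the wedge Ps − Pb = 12 gives 4.75 + 0.25Q − (53 - 0.2Q) = 12, so Q' = 1205/9.
Then Pb = 53 − 0.2·(1205/9) = 236/9 and Ps = 4.75 + 0.25·(1205/9) = 344/9.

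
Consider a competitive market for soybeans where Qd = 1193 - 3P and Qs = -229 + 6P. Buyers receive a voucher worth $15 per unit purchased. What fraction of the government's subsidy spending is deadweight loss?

DWL / government spending = 15/749

Pre-subsidy: 1193 - 3P = -229 + 6P gives P* = 158, Q* = 719.
With the rebate, buyers effectively pay Pb = Ps − 15, where Ps is the price sellers receive.
Demand in terms of Ps becomes Qd = 1193 − 3(Ps − 15) = 1238 - 3Ps. Setting this equal to supply: 1238 - 3Ps = -229 + 6Ps, so Ps = 163.
Buyers pay Pb = 163 − 15 = 148; Q' = -229 + 6·163 = 749.
ΔCS = ½(719 + 749)(158 − 148) = 7340; ΔPS = ½(719 + 749)(163 − 158) = 3670.
Government spending = 15 × 749 = 11235.
DWL = ½ × 15 × (749 − 719) = 225; fraction = 225 / 11235 = 15/749.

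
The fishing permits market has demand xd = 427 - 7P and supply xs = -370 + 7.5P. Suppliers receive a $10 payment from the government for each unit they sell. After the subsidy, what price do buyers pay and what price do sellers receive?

Pre-subsidy: 427 - 7P = -370 + 7.5P gives P* = 1594/29, x* = 1225/29.
With the subsidy, sellers receive Ps = Pb + 10 for each unit, where Pb is the price buyers pay.
Supply in terms of Pb becomes xs = -370 + 7.5(Pb + 10) = -295 + 7.5Pb. Setting this equal to demand: 427 - 7Pb = -295 + 7.5Pb, so Pb = 1444/29.
Sellers receive Ps = 1444/29 + 10 = 1734/29; x' = 427 − 7·(1444/29) = 2275/29.

Buyers pay 1444/29; sellers receive 1734/29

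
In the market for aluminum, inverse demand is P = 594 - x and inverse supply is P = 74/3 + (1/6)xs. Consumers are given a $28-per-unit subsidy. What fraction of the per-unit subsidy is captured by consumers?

Consumer share = 6/7

Pre-subsidy: 594 - x = 74/3 + (1/6)x gives x* = 488 and P* = 106.
With the rebate, buyers effectively pay Pb = Ps − 28, where Ps is the price sellers receive.
On the curves, Pb = 594 - x and Ps = 74/3 + (1/6)x; the wedge Ps − Pb = 28 gives 74/3 + (1/6)x − (594 - x) = 28, so x' = 512.
Then Pb = 594 − 1·512 = 82 and Ps = 74/3 + (1/6)·512 = 110.
Buyers' price falls by P* − Pb = 106 − 82 = 24; sellers' price rises by Ps − P* = 110 − 106 = 4.
So consumers capture 24/28 = 6/7 of each unit of subsidy.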